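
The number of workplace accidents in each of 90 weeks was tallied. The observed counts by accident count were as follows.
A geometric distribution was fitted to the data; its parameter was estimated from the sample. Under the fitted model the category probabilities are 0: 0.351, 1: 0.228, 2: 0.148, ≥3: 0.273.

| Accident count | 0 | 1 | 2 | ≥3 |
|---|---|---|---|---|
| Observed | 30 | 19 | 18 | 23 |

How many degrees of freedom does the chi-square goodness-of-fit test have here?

There are k = 4 categories and 1 parameter estimated from the data, so df = 4 − 1 − 1 = 2.

2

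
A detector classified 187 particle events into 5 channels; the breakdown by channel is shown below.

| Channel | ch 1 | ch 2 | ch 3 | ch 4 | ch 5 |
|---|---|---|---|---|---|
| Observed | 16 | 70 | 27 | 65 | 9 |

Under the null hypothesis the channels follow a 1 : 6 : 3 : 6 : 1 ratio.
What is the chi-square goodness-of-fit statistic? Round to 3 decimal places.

3.985

Ratio total = 17. Expected counts: 187×1/17 = 11, 187×6/17 = 66, 187×3/17 = 33, 187×6/17 = 66, 187×1/17 = 11.
cat         O        E   (O−E)²/E
ch 1       16       11     2.2727
ch 2       70       66     0.2424
ch 3       27       33     1.0909
ch 4       65       66     0.0152
ch 5        9       11     0.3636
Sum = 3.985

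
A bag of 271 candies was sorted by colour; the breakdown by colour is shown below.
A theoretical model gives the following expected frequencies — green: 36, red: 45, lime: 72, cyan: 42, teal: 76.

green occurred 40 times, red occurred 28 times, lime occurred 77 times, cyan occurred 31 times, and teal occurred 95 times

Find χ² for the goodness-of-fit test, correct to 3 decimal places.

14.845

χ² = (40−36)²/36 + (28−45)²/45 + (77−72)²/72 + (31−42)²/42 + (95−76)²/76
   = 0.4444 + 6.4222 + 0.3472 + 2.8810 + 4.7500
Sum = 14.845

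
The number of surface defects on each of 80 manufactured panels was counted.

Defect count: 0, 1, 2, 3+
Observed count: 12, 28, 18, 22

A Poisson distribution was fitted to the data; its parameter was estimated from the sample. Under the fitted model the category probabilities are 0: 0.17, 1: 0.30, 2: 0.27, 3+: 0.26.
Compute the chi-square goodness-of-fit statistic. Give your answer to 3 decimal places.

1.524

Expected counts E_i = n·p_i: 80×0.17 = 13.6, 80×0.30 = 24, 80×0.27 = 21.6, 80×0.26 = 20.8.
χ² = (12−13.6)²/13.6 + (28−24)²/24 + (18−21.6)²/21.6 + (22−20.8)²/20.8
   = 0.1882 + 0.6667 + 0.6000 + 0.0692
Sum = 1.524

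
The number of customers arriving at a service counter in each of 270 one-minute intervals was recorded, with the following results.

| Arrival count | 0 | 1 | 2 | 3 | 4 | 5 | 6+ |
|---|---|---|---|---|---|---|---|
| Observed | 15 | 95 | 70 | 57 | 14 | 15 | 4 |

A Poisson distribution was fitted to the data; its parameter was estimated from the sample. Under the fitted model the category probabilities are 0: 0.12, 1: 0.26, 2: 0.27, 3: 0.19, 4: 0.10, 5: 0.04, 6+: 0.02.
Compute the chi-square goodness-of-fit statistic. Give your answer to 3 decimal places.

Expected counts E_i = n·p_i: 270×0.12 = 32.4, 270×0.26 = 70.2, 270×0.27 = 72.9, 270×0.19 = 51.3, 270×0.10 = 27, 270×0.04 = 10.8, 270×0.02 = 5.4.
cat         O        E   (O−E)²/E
0          15     32.4     9.3444
1          95     70.2     8.7613
2          70     72.9     0.1154
3          57     51.3     0.6333
4          14       27     6.2593
5          15     10.8     1.6333
6+          4      5.4     0.3630
Sum = 27.110

27.110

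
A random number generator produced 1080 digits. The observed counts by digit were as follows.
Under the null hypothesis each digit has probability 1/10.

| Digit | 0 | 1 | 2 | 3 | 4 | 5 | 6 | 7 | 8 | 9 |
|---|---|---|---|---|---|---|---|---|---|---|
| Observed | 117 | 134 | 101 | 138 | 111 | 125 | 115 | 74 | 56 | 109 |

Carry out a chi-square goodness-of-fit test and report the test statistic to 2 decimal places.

Expected count for each of the 10 categories: 1080/10 = 108.
0: (117 − 108)²/108 = 81/108 = 0.750
1: (134 − 108)²/108 = 676/108 = 6.259
2: (101 − 108)²/108 = 49/108 = 0.454
3: (138 − 108)²/108 = 900/108 = 8.333
4: (111 − 108)²/108 = 9/108 = 0.083
5: (125 − 108)²/108 = 289/108 = 2.676
6: (115 − 108)²/108 = 49/108 = 0.454
7: (74 − 108)²/108 = 1156/108 = 10.704
8: (56 − 108)²/108 = 2704/108 = 25.037
9: (109 − 108)²/108 = 1/108 = 0.009
Sum = 54.76

54.76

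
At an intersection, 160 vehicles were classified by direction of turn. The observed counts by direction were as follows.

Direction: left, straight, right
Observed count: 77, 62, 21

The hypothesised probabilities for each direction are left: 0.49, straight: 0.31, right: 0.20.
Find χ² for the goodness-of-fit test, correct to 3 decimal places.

6.906

Expected counts E_i = n·p_i: 160×0.49 = 78.4, 160×0.31 = 49.6, 160×0.20 = 32.
cat           O        E   (O−E)²/E
left         77     78.4     0.0250
straight     62     49.6     3.1000
right        21       32     3.7813
Sum = 6.906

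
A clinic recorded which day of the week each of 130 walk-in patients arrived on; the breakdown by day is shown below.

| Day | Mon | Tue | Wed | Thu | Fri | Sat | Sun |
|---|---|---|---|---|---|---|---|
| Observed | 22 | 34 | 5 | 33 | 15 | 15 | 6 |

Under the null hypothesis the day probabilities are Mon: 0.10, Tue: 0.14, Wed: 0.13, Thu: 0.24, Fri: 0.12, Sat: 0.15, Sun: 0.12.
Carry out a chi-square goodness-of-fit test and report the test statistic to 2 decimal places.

Expected counts E_i = n·p_i: 130×0.10 = 13, 130×0.14 = 18.2, 130×0.13 = 16.9, 130×0.24 = 31.2, 130×0.12 = 15.6, 130×0.15 = 19.5, 130×0.12 = 15.6.
χ² = (22−13)²/13 + (34−18.2)²/18.2 + (5−16.9)²/16.9 + (33−31.2)²/31.2 + (15−15.6)²/15.6 + (15−19.5)²/19.5 + (6−15.6)²/15.6
   = 6.231 + 13.716 + 8.379 + 0.104 + 0.023 + 1.038 + 5.908
Sum = 35.40

35.40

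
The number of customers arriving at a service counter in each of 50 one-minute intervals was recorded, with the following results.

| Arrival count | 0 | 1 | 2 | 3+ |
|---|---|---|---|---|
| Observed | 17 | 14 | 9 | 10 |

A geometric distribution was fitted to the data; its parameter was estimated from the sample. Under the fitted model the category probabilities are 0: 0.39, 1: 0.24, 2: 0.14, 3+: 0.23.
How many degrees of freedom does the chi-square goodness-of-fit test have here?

2

There are k = 4 categories and 1 parameter estimated from the data, so df = 4 − 1 − 1 = 2.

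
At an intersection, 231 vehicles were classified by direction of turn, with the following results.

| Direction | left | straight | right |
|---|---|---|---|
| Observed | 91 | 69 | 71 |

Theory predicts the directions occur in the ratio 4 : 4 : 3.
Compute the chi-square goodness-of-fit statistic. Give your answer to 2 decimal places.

Ratio total = 11. Expected counts: 231×4/11 = 84, 231×4/11 = 84, 231×3/11 = 63.
left: (91 − 84)²/84 = 49/84 = 0.583
straight: (69 − 84)²/84 = 225/84 = 2.679
right: (71 − 63)²/63 = 64/63 = 1.016
Sum = 4.28

4.28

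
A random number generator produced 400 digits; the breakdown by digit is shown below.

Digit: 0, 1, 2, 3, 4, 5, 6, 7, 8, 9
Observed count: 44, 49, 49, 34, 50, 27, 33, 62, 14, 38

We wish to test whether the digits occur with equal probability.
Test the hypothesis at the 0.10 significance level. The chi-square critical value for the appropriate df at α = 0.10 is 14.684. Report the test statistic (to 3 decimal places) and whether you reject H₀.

42.400; reject

Under H₀ each category has probability 1/10, so each expected count is 400/10 = 40.
0: (44 − 40)²/40 = 16/40 = 0.4000
1: (49 − 40)²/40 = 81/40 = 2.0250
2: (49 − 40)²/40 = 81/40 = 2.0250
3: (34 − 40)²/40 = 36/40 = 0.9000
4: (50 − 40)²/40 = 100/40 = 2.5000
5: (27 − 40)²/40 = 169/40 = 4.2250
6: (33 − 40)²/40 = 49/40 = 1.2250
7: (62 − 40)²/40 = 484/40 = 12.1000
8: (14 − 40)²/40 = 676/40 = 16.9000
9: (38 − 40)²/40 = 4/40 = 0.1000
Sum = 42.400
df = 9. Since 42.400 > 14.684, we reject H₀.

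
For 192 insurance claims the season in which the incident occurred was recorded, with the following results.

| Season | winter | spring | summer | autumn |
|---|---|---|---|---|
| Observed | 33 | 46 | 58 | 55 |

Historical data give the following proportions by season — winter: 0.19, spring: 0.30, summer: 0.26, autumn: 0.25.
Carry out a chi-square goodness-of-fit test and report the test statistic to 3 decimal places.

Expected counts E_i = n·p_i: 192×0.19 = 36.48, 192×0.30 = 57.6, 192×0.26 = 49.92, 192×0.25 = 48.
winter: (33 − 36.48)²/36.48 = 12.1104/36.48 = 0.3320
spring: (46 − 57.6)²/57.6 = 134.56/57.6 = 2.3361
summer: (58 − 49.92)²/49.92 = 65.2864/49.92 = 1.3078
autumn: (55 − 48)²/48 = 49/48 = 1.0208
Sum = 4.997

4.997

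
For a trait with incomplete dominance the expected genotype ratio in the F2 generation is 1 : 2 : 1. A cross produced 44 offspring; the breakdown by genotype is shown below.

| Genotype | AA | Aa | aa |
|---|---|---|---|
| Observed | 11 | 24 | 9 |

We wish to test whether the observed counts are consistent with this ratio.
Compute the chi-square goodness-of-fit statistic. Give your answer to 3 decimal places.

0.545

Ratio total = 4. Expected counts: 44×1/4 = 11, 44×2/4 = 22, 44×1/4 = 11.
χ² = (11−11)²/11 + (24−22)²/22 + (9−11)²/11
   = 0.0000 + 0.1818 + 0.3636
Sum = 0.545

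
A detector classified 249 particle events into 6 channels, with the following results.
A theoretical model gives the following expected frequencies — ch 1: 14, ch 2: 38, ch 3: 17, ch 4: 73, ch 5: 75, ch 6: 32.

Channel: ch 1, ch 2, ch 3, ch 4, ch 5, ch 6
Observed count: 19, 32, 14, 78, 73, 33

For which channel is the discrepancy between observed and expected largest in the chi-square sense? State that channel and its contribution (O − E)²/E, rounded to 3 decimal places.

ch 1, 1.786

cat         O        E   (O−E)²/E
ch 1       19       14     1.7857
ch 2       32       38     0.9474
ch 3       14       17     0.5294
ch 4       78       73     0.3425
ch 5       73       75     0.0533
ch 6       33       32     0.0313
The largest term is for ch 1: 1.786.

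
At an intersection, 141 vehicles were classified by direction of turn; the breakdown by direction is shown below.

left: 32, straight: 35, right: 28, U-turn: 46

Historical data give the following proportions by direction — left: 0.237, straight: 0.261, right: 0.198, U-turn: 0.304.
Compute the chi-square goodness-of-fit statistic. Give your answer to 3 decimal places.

Expected counts E_i = n·p_i: 141×0.237 = 33.417, 141×0.261 = 36.801, 141×0.198 = 27.918, 141×0.304 = 42.864.
χ² = (32−33.417)²/33.417 + (35−36.801)²/36.801 + (28−27.918)²/27.918 + (46−42.864)²/42.864
   = 0.0601 + 0.0881 + 0.0002 + 0.2294
Sum = 0.378

0.378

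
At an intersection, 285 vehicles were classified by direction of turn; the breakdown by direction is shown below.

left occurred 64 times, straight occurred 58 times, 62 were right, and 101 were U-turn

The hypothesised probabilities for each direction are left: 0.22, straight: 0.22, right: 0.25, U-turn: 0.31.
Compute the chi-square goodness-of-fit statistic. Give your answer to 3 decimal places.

Expected counts E_i = n·p_i: 285×0.22 = 62.7, 285×0.22 = 62.7, 285×0.25 = 71.25, 285×0.31 = 88.35.
cat           O        E   (O−E)²/E
left         64     62.7     0.0270
straight     58     62.7     0.3523
right        62    71.25     1.2009
U-turn      101    88.35     1.8112
Sum = 3.391

3.391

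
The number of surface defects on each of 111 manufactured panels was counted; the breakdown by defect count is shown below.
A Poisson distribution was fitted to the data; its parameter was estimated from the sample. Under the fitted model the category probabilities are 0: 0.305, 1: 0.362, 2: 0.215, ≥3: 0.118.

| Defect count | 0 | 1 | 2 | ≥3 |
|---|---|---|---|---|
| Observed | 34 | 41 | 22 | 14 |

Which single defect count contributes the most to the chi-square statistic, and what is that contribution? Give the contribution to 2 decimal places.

2, 0.15

Expected counts E_i = n·p_i: 111×0.305 = 33.855, 111×0.362 = 40.182, 111×0.215 = 23.865, 111×0.118 = 13.098.
cat         O        E   (O−E)²/E
0          34   33.855      0.001
1          41   40.182      0.017
2          22   23.865      0.146
≥3         14   13.098      0.062
The largest term is for 2: 0.15.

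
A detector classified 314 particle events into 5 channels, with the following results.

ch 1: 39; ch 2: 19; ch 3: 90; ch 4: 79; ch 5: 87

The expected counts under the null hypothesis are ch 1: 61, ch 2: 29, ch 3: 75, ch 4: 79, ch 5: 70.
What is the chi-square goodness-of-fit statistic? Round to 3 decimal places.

ch 1: (39 − 61)²/61 = 484/61 = 7.9344
ch 2: (19 − 29)²/29 = 100/29 = 3.4483
ch 3: (90 − 75)²/75 = 225/75 = 3.0000
ch 4: (79 − 79)²/79 = 0/79 = 0.0000
ch 5: (87 − 70)²/70 = 289/70 = 4.1286
Sum = 18.511

18.511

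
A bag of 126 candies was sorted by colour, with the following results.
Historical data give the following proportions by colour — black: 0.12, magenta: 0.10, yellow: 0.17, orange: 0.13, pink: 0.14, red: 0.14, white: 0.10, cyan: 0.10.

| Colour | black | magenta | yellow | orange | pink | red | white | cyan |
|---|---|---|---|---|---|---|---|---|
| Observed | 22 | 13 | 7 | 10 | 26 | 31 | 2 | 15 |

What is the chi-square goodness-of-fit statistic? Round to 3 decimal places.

38.791

Expected counts E_i = n·p_i: 126×0.12 = 15.12, 126×0.10 = 12.6, 126×0.17 = 21.42, 126×0.13 = 16.38, 126×0.14 = 17.64, 126×0.14 = 17.64, 126×0.10 = 12.6, 126×0.10 = 12.6.
black: (22 − 15.12)²/15.12 = 47.3344/15.12 = 3.1306
magenta: (13 − 12.6)²/12.6 = 0.16/12.6 = 0.0127
yellow: (7 − 21.42)²/21.42 = 207.9364/21.42 = 9.7076
orange: (10 − 16.38)²/16.38 = 40.7044/16.38 = 2.4850
pink: (26 − 17.64)²/17.64 = 69.8896/17.64 = 3.9620
red: (31 − 17.64)²/17.64 = 178.4896/17.64 = 10.1185
white: (2 − 12.6)²/12.6 = 112.36/12.6 = 8.9175
cyan: (15 − 12.6)²/12.6 = 5.76/12.6 = 0.4571
Sum = 38.791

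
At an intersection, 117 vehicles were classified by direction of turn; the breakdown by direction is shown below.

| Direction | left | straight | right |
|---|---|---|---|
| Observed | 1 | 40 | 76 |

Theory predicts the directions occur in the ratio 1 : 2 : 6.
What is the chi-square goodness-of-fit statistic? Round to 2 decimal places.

18.67

Ratio total = 9. Expected counts: 117×1/9 = 13, 117×2/9 = 26, 117×6/9 = 78.
left: (1 − 13)²/13 = 144/13 = 11.077
straight: (40 − 26)²/26 = 196/26 = 7.538
right: (76 − 78)²/78 = 4/78 = 0.051
Sum = 18.67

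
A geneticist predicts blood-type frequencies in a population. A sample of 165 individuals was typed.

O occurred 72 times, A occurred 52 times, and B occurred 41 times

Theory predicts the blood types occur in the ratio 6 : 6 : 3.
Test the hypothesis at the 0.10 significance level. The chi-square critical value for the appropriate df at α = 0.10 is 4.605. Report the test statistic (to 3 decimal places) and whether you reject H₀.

Ratio total = 15. Expected counts: 165×6/15 = 66, 165×6/15 = 66, 165×3/15 = 33.
χ² = (72−66)²/66 + (52−66)²/66 + (41−33)²/33
   = 0.5455 + 2.9697 + 1.9394
Sum = 5.455
df = 2. Since 5.455 > 4.605, we reject H₀.

5.455; reject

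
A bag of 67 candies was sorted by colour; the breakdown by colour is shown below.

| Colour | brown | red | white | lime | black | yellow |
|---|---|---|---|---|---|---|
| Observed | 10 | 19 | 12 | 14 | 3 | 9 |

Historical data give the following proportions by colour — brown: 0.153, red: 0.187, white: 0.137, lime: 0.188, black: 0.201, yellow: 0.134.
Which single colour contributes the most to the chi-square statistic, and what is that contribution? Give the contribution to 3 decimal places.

black, 8.135

Expected counts E_i = n·p_i: 67×0.153 = 10.251, 67×0.187 = 12.529, 67×0.137 = 9.179, 67×0.188 = 12.596, 67×0.201 = 13.467, 67×0.134 = 8.978.
cat         O        E   (O−E)²/E
brown      10   10.251     0.0061
red        19   12.529     3.3422
white      12    9.179     0.8670
lime       14   12.596     0.1565
black       3   13.467     8.1353
yellow      9    8.978     0.0001
The largest term is for black: 8.135.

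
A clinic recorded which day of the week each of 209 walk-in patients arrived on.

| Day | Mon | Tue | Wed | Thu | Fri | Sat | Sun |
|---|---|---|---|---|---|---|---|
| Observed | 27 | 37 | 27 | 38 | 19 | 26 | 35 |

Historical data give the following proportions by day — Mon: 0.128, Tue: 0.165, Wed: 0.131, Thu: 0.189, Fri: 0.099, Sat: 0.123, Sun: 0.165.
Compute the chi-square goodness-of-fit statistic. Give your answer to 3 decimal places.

Expected counts E_i = n·p_i: 209×0.128 = 26.752, 209×0.165 = 34.485, 209×0.131 = 27.379, 209×0.189 = 39.501, 209×0.099 = 20.691, 209×0.123 = 25.707, 209×0.165 = 34.485.
χ² = (27−26.752)²/26.752 + (37−34.485)²/34.485 + (27−27.379)²/27.379 + (38−39.501)²/39.501 + (19−20.691)²/20.691 + (26−25.707)²/25.707 + (35−34.485)²/34.485
   = 0.0023 + 0.1834 + 0.0052 + 0.0570 + 0.1382 + 0.0033 + 0.0077
Sum = 0.397

0.397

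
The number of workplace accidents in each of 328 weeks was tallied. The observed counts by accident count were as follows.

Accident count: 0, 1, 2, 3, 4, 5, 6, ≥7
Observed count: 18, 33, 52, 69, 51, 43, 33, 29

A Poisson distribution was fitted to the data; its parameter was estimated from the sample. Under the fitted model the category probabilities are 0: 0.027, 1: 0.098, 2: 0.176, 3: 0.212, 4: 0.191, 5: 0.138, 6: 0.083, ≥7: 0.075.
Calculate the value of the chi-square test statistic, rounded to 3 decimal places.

Expected counts E_i = n·p_i: 328×0.027 = 8.856, 328×0.098 = 32.144, 328×0.176 = 57.728, 328×0.212 = 69.536, 328×0.191 = 62.648, 328×0.138 = 45.264, 328×0.083 = 27.224, 328×0.075 = 24.6.
χ² = (18−8.856)²/8.856 + (33−32.144)²/32.144 + (52−57.728)²/57.728 + (69−69.536)²/69.536 + (51−62.648)²/62.648 + (43−45.264)²/45.264 + (33−27.224)²/27.224 + (29−24.6)²/24.6
   = 9.4414 + 0.0228 + 0.5684 + 0.0041 + 2.1657 + 0.1132 + 1.2255 + 0.7870
Sum = 14.328

14.328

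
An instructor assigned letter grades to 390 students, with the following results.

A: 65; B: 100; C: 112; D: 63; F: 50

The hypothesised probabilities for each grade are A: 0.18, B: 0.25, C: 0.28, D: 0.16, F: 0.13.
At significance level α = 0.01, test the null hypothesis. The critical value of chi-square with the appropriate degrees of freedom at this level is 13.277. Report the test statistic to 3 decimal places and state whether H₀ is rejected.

0.537; do not reject

Expected counts E_i = n·p_i: 390×0.18 = 70.2, 390×0.25 = 97.5, 390×0.28 = 109.2, 390×0.16 = 62.4, 390×0.13 = 50.7.
χ² = (65−70.2)²/70.2 + (100−97.5)²/97.5 + (112−109.2)²/109.2 + (63−62.4)²/62.4 + (50−50.7)²/50.7
   = 0.3852 + 0.0641 + 0.0718 + 0.0058 + 0.0097
Sum = 0.537
df = 4. Since 0.537 < 13.277, we do not reject H₀.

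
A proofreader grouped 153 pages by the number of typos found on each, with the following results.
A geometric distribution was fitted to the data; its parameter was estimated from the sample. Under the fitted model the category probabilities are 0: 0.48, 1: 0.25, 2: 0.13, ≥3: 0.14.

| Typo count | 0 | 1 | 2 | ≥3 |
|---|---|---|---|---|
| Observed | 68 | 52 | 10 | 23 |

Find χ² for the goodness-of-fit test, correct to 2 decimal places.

Expected counts E_i = n·p_i: 153×0.48 = 73.44, 153×0.25 = 38.25, 153×0.13 = 19.89, 153×0.14 = 21.42.
0: (68 − 73.44)²/73.44 = 29.5936/73.44 = 0.403
1: (52 − 38.25)²/38.25 = 189.0625/38.25 = 4.943
2: (10 − 19.89)²/19.89 = 97.8121/19.89 = 4.918
≥3: (23 − 21.42)²/21.42 = 2.4964/21.42 = 0.117
Sum = 10.38

10.38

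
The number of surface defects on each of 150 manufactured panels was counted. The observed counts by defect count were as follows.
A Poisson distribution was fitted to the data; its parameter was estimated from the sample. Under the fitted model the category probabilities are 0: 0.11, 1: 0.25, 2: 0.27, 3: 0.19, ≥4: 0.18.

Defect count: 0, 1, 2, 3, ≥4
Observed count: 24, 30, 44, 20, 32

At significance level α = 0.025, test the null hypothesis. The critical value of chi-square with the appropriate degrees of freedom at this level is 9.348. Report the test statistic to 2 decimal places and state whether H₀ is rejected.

8.67; do not reject

Expected counts E_i = n·p_i: 150×0.11 = 16.5, 150×0.25 = 37.5, 150×0.27 = 40.5, 150×0.19 = 28.5, 150×0.18 = 27.
cat         O        E   (O−E)²/E
0          24     16.5      3.409
1          30     37.5      1.500
2          44     40.5      0.302
3          20     28.5      2.535
≥4         32       27      0.926
Sum = 8.67
df = 3. Since 8.67 < 9.348, we do not reject H₀.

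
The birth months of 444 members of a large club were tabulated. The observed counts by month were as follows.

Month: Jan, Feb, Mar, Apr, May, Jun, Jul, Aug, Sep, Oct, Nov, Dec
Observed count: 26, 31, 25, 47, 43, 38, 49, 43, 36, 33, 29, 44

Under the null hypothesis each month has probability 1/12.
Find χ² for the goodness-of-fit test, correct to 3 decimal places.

20.216

Under H₀ each category has probability 1/12, so each expected count is 444/12 = 37.
Jan: (26 − 37)²/37 = 121/37 = 3.2703
Feb: (31 − 37)²/37 = 36/37 = 0.9730
Mar: (25 − 37)²/37 = 144/37 = 3.8919
Apr: (47 − 37)²/37 = 100/37 = 2.7027
May: (43 − 37)²/37 = 36/37 = 0.9730
Jun: (38 − 37)²/37 = 1/37 = 0.0270
Jul: (49 − 37)²/37 = 144/37 = 3.8919
Aug: (43 − 37)²/37 = 36/37 = 0.9730
Sep: (36 − 37)²/37 = 1/37 = 0.0270
Oct: (33 − 37)²/37 = 16/37 = 0.4324
Nov: (29 − 37)²/37 = 64/37 = 1.7297
Dec: (44 − 37)²/37 = 49/37 = 1.3243
Sum = 20.216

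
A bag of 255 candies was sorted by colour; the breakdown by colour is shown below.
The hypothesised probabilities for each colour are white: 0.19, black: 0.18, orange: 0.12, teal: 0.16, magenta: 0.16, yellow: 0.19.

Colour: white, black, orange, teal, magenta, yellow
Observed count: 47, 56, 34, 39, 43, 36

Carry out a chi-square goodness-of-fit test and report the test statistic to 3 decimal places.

6.041

Expected counts E_i = n·p_i: 255×0.19 = 48.45, 255×0.18 = 45.9, 255×0.12 = 30.6, 255×0.16 = 40.8, 255×0.16 = 40.8, 255×0.19 = 48.45.
χ² = (47−48.45)²/48.45 + (56−45.9)²/45.9 + (34−30.6)²/30.6 + (39−40.8)²/40.8 + (43−40.8)²/40.8 + (36−48.45)²/48.45
   = 0.0434 + 2.2224 + 0.3778 + 0.0794 + 0.1186 + 3.1992
Sum = 6.041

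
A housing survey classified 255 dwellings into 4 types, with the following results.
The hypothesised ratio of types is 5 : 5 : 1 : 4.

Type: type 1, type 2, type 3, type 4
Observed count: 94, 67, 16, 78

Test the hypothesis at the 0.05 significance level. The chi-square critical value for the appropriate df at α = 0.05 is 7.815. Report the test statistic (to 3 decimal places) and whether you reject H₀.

Ratio total = 15. Expected counts: 255×5/15 = 85, 255×5/15 = 85, 255×1/15 = 17, 255×4/15 = 68.
χ² = (94−85)²/85 + (67−85)²/85 + (16−17)²/17 + (78−68)²/68
   = 0.9529 + 3.8118 + 0.0588 + 1.4706
Sum = 6.294
df = 3. Since 6.294 < 7.815, we do not reject H₀.

6.294; do not reject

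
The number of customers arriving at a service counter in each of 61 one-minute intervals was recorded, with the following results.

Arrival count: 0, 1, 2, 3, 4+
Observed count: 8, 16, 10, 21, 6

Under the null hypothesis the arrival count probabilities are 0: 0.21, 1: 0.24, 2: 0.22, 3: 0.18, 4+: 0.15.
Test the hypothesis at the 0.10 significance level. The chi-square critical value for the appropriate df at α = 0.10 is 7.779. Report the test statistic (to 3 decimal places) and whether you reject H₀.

13.032; reject

Expected counts E_i = n·p_i: 61×0.21 = 12.81, 61×0.24 = 14.64, 61×0.22 = 13.42, 61×0.18 = 10.98, 61×0.15 = 9.15.
χ² = (8−12.81)²/12.81 + (16−14.64)²/14.64 + (10−13.42)²/13.42 + (21−10.98)²/10.98 + (6−9.15)²/9.15
   = 1.8061 + 0.1263 + 0.8716 + 9.1439 + 1.0844
Sum = 13.032
df = 4. Since 13.032 > 7.779, we reject H₀.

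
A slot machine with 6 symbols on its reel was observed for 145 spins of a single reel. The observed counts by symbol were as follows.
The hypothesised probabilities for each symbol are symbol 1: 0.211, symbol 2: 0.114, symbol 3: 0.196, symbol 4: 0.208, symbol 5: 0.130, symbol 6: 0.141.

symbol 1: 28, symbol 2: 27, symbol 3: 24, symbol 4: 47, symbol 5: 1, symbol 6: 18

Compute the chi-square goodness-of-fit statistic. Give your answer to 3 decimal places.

34.137

Expected counts E_i = n·p_i: 145×0.211 = 30.595, 145×0.114 = 16.53, 145×0.196 = 28.42, 145×0.208 = 30.16, 145×0.130 = 18.85, 145×0.141 = 20.445.
cat           O        E   (O−E)²/E
symbol 1     28   30.595     0.2201
symbol 2     27    16.53     6.6316
symbol 3     24    28.42     0.6874
symbol 4     47    30.16     9.4027
symbol 5      1    18.85    16.9031
symbol 6     18   20.445     0.2924
Sum = 34.137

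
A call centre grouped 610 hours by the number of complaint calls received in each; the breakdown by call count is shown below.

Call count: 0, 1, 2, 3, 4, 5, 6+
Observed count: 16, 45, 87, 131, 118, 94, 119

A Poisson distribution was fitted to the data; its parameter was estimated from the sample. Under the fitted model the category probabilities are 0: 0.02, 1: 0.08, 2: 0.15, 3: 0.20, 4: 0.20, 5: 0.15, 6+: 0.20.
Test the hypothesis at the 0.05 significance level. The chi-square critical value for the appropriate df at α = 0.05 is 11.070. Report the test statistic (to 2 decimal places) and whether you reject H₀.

2.64; do not reject

Expected counts E_i = n·p_i: 610×0.02 = 12.2, 610×0.08 = 48.8, 610×0.15 = 91.5, 610×0.20 = 122, 610×0.20 = 122, 610×0.15 = 91.5, 610×0.20 = 122.
0: (16 − 12.2)²/12.2 = 14.44/12.2 = 1.184
1: (45 − 48.8)²/48.8 = 14.44/48.8 = 0.296
2: (87 − 91.5)²/91.5 = 20.25/91.5 = 0.221
3: (131 − 122)²/122 = 81/122 = 0.664
4: (118 − 122)²/122 = 16/122 = 0.131
5: (94 − 91.5)²/91.5 = 6.25/91.5 = 0.068
6+: (119 − 122)²/122 = 9/122 = 0.074
Sum = 2.64
df = 5. Since 2.64 < 11.070, we do not reject H₀.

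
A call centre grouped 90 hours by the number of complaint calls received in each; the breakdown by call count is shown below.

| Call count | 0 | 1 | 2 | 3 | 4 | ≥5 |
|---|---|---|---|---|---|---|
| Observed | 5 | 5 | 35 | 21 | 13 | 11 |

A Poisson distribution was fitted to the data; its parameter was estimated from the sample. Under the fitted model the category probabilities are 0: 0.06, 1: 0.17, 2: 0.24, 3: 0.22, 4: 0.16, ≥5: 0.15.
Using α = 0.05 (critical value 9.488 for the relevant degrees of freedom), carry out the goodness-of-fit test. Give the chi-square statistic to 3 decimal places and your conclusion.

15.948; reject

Expected counts E_i = n·p_i: 90×0.06 = 5.4, 90×0.17 = 15.3, 90×0.24 = 21.6, 90×0.22 = 19.8, 90×0.16 = 14.4, 90×0.15 = 13.5.
0: (5 − 5.4)²/5.4 = 0.16/5.4 = 0.0296
1: (5 − 15.3)²/15.3 = 106.09/15.3 = 6.9340
2: (35 − 21.6)²/21.6 = 179.56/21.6 = 8.3130
3: (21 − 19.8)²/19.8 = 1.44/19.8 = 0.0727
4: (13 − 14.4)²/14.4 = 1.96/14.4 = 0.1361
≥5: (11 − 13.5)²/13.5 = 6.25/13.5 = 0.4630
Sum = 15.948
df = 4. Since 15.948 > 9.488, we reject H₀.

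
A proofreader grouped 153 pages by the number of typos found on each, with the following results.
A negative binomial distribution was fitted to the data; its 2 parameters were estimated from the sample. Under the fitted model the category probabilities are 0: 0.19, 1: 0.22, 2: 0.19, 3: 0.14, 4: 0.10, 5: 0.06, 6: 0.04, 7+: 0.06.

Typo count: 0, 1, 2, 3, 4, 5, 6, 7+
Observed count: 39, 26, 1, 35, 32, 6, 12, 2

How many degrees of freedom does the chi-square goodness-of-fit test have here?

There are k = 8 categories and 2 parameters estimated from the data, so df = 8 − 1 − 2 = 5.

5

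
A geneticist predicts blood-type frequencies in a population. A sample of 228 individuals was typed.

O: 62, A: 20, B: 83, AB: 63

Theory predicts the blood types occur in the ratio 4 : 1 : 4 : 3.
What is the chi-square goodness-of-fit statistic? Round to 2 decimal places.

Ratio total = 12. Expected counts: 228×4/12 = 76, 228×1/12 = 19, 228×4/12 = 76, 228×3/12 = 57.
O: (62 − 76)²/76 = 196/76 = 2.579
A: (20 − 19)²/19 = 1/19 = 0.053
B: (83 − 76)²/76 = 49/76 = 0.645
AB: (63 − 57)²/57 = 36/57 = 0.632
Sum = 3.91

3.91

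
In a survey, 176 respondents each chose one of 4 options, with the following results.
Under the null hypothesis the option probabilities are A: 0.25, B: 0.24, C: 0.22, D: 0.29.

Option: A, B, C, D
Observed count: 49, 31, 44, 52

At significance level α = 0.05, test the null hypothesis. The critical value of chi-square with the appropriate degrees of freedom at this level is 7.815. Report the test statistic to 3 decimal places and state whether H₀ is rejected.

Expected counts E_i = n·p_i: 176×0.25 = 44, 176×0.24 = 42.24, 176×0.22 = 38.72, 176×0.29 = 51.04.
A: (49 − 44)²/44 = 25/44 = 0.5682
B: (31 − 42.24)²/42.24 = 126.3376/42.24 = 2.9909
C: (44 − 38.72)²/38.72 = 27.8784/38.72 = 0.7200
D: (52 − 51.04)²/51.04 = 0.9216/51.04 = 0.0181
Sum = 4.297
df = 3. Since 4.297 < 7.815, we do not reject H₀.

4.297; do not reject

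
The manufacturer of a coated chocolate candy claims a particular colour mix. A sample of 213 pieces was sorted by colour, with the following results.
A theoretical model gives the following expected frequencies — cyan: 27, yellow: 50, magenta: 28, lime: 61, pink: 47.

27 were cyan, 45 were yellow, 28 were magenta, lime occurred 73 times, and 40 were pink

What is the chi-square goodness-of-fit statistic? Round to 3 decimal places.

3.903

cyan: (27 − 27)²/27 = 0/27 = 0.0000
yellow: (45 − 50)²/50 = 25/50 = 0.5000
magenta: (28 − 28)²/28 = 0/28 = 0.0000
lime: (73 − 61)²/61 = 144/61 = 2.3607
pink: (40 − 47)²/47 = 49/47 = 1.0426
Sum = 3.903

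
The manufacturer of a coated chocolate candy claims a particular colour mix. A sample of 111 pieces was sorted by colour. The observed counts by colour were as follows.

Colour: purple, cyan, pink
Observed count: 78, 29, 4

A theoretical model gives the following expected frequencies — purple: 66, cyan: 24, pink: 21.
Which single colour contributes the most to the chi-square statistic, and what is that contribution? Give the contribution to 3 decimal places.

pink, 13.762

χ² = (78−66)²/66 + (29−24)²/24 + (4−21)²/21
   = 2.1818 + 1.0417 + 13.7619
The largest term is for pink: 13.762.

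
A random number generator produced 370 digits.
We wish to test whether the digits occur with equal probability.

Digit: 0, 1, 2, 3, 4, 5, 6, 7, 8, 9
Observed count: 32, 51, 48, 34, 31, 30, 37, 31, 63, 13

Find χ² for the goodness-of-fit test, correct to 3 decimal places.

46.595

Under H₀ each category has probability 1/10, so each expected count is 370/10 = 37.
χ² = (32−37)²/37 + (51−37)²/37 + (48−37)²/37 + (34−37)²/37 + (31−37)²/37 + (30−37)²/37 + (37−37)²/37 + (31−37)²/37 + (63−37)²/37 + (13−37)²/37
   = 0.6757 + 5.2973 + 3.2703 + 0.2432 + 0.9730 + 1.3243 + 0.0000 + 0.9730 + 18.2703 + 15.5676
Sum = 46.595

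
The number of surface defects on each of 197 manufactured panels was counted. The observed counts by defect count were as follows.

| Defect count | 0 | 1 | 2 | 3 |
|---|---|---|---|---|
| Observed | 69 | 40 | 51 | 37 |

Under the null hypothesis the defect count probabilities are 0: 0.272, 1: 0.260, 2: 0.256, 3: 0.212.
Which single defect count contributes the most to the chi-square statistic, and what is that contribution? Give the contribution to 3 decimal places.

Expected counts E_i = n·p_i: 197×0.272 = 53.584, 197×0.260 = 51.22, 197×0.256 = 50.432, 197×0.212 = 41.764.
χ² = (69−53.584)²/53.584 + (40−51.22)²/51.22 + (51−50.432)²/50.432 + (37−41.764)²/41.764
   = 4.4351 + 2.4578 + 0.0064 + 0.5434
The largest term is for 0: 4.435.

0, 4.435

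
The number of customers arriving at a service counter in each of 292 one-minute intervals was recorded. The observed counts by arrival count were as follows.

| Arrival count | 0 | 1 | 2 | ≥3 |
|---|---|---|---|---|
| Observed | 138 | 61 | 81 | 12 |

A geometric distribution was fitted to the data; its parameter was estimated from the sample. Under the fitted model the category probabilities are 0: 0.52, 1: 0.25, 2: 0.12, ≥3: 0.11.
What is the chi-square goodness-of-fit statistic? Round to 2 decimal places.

76.12

Expected counts E_i = n·p_i: 292×0.52 = 151.84, 292×0.25 = 73, 292×0.12 = 35.04, 292×0.11 = 32.12.
cat         O        E   (O−E)²/E
0         138   151.84      1.261
1          61       73      1.973
2          81    35.04     60.283
≥3         12    32.12     12.603
Sum = 76.12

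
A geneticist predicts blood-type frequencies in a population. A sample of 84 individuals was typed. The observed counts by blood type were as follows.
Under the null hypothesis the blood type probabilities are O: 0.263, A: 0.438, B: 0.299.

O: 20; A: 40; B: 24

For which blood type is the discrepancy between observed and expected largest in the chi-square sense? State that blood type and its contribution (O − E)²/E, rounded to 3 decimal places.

Expected counts E_i = n·p_i: 84×0.263 = 22.092, 84×0.438 = 36.792, 84×0.299 = 25.116.
cat         O        E   (O−E)²/E
O          20   22.092     0.1981
A          40   36.792     0.2797
B          24   25.116     0.0496
The largest term is for A: 0.280.

A, 0.280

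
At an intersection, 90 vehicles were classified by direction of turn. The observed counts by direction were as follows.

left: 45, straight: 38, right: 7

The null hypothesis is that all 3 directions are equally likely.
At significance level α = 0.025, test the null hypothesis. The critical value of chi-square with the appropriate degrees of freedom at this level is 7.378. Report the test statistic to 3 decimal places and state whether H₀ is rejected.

Expected count for each of the 3 categories: 90/3 = 30.
χ² = (45−30)²/30 + (38−30)²/30 + (7−30)²/30
   = 7.5000 + 2.1333 + 17.6333
Sum = 27.267
df = 2. Since 27.267 > 7.378, we reject H₀.

27.267; reject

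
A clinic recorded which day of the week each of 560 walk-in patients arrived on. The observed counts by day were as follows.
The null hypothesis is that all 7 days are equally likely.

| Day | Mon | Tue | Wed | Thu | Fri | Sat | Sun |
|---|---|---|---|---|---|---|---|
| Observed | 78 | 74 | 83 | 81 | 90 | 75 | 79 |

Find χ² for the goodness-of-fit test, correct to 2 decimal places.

Expected count for each of the 7 categories: 560/7 = 80.
Mon: (78 − 80)²/80 = 4/80 = 0.050
Tue: (74 − 80)²/80 = 36/80 = 0.450
Wed: (83 − 80)²/80 = 9/80 = 0.113
Thu: (81 − 80)²/80 = 1/80 = 0.013
Fri: (90 − 80)²/80 = 100/80 = 1.250
Sat: (75 − 80)²/80 = 25/80 = 0.313
Sun: (79 − 80)²/80 = 1/80 = 0.013
Sum = 2.20

2.20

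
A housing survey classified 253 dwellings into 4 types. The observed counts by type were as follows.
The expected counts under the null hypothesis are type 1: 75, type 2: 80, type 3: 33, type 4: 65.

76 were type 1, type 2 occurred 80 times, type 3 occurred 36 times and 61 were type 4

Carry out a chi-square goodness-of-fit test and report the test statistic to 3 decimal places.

0.532

χ² = (76−75)²/75 + (80−80)²/80 + (36−33)²/33 + (61−65)²/65
   = 0.0133 + 0.0000 + 0.2727 + 0.2462
Sum = 0.532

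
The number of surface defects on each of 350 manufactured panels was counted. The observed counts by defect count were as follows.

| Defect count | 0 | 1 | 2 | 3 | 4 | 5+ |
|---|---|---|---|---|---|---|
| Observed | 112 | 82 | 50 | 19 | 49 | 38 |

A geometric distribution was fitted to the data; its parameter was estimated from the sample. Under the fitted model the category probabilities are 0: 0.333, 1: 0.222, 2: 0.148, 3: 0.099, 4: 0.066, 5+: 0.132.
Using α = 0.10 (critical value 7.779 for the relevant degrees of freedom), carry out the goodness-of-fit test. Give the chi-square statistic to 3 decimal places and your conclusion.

Expected counts E_i = n·p_i: 350×0.333 = 116.55, 350×0.222 = 77.7, 350×0.148 = 51.8, 350×0.099 = 34.65, 350×0.066 = 23.1, 350×0.132 = 46.2.
0: (112 − 116.55)²/116.55 = 20.7025/116.55 = 0.1776
1: (82 − 77.7)²/77.7 = 18.49/77.7 = 0.2380
2: (50 − 51.8)²/51.8 = 3.24/51.8 = 0.0625
3: (19 − 34.65)²/34.65 = 244.9225/34.65 = 7.0685
4: (49 − 23.1)²/23.1 = 670.81/23.1 = 29.0394
5+: (38 − 46.2)²/46.2 = 67.24/46.2 = 1.4554
Sum = 38.041
df = 4. Since 38.041 > 7.779, we reject H₀.

38.041; reject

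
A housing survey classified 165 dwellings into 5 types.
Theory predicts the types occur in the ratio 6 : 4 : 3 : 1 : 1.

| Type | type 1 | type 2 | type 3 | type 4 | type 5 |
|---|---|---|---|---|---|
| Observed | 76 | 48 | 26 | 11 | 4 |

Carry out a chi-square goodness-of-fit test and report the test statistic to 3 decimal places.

Ratio total = 15. Expected counts: 165×6/15 = 66, 165×4/15 = 44, 165×3/15 = 33, 165×1/15 = 11, 165×1/15 = 11.
χ² = (76−66)²/66 + (48−44)²/44 + (26−33)²/33 + (11−11)²/11 + (4−11)²/11
   = 1.5152 + 0.3636 + 1.4848 + 0.0000 + 4.4545
Sum = 7.818

7.818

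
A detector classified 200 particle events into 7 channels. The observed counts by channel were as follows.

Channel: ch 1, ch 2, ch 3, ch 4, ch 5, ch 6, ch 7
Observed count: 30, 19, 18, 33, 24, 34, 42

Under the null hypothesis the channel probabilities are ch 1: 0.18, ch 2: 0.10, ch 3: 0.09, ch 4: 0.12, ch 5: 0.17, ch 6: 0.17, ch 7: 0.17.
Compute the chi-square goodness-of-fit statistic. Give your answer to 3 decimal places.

9.249

Expected counts E_i = n·p_i: 200×0.18 = 36, 200×0.10 = 20, 200×0.09 = 18, 200×0.12 = 24, 200×0.17 = 34, 200×0.17 = 34, 200×0.17 = 34.
χ² = (30−36)²/36 + (19−20)²/20 + (18−18)²/18 + (33−24)²/24 + (24−34)²/34 + (34−34)²/34 + (42−34)²/34
   = 1.0000 + 0.0500 + 0.0000 + 3.3750 + 2.9412 + 0.0000 + 1.8824
Sum = 9.249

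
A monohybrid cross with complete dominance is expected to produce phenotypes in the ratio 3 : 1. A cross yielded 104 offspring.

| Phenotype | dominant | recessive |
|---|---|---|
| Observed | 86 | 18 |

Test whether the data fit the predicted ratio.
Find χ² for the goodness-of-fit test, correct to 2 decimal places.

3.28

Ratio total = 4. Expected counts: 104×3/4 = 78, 104×1/4 = 26.
χ² = (86−78)²/78 + (18−26)²/26
   = 0.821 + 2.462
Sum = 3.28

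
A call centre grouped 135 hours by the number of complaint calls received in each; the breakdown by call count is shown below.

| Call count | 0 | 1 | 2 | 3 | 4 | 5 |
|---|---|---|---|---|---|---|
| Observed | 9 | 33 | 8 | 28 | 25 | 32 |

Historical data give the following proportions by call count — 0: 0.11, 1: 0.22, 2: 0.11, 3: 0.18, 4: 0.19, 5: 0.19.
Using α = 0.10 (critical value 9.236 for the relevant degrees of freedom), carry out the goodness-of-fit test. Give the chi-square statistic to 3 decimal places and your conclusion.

7.983; do not reject

Expected counts E_i = n·p_i: 135×0.11 = 14.85, 135×0.22 = 29.7, 135×0.11 = 14.85, 135×0.18 = 24.3, 135×0.19 = 25.65, 135×0.19 = 25.65.
χ² = (9−14.85)²/14.85 + (33−29.7)²/29.7 + (8−14.85)²/14.85 + (28−24.3)²/24.3 + (25−25.65)²/25.65 + (32−25.65)²/25.65
   = 2.3045 + 0.3667 + 3.1598 + 0.5634 + 0.0165 + 1.5720
Sum = 7.983
df = 5. Since 7.983 < 9.236, we do not reject H₀.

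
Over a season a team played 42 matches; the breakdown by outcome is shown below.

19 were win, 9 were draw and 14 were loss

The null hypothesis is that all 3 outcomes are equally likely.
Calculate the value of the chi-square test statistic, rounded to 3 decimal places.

Under H₀ each category has probability 1/3, so each expected count is 42/3 = 14.
cat         O        E   (O−E)²/E
win        19       14     1.7857
draw        9       14     1.7857
loss       14       14     0.0000
Sum = 3.571

3.571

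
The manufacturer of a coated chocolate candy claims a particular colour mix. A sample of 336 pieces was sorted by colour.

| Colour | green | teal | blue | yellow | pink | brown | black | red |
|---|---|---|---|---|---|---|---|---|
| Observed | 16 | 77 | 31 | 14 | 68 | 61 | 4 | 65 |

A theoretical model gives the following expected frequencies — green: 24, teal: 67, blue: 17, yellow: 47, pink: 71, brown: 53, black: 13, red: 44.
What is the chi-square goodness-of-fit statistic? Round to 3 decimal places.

56.447

green: (16 − 24)²/24 = 64/24 = 2.6667
teal: (77 − 67)²/67 = 100/67 = 1.4925
blue: (31 − 17)²/17 = 196/17 = 11.5294
yellow: (14 − 47)²/47 = 1089/47 = 23.1702
pink: (68 − 71)²/71 = 9/71 = 0.1268
brown: (61 − 53)²/53 = 64/53 = 1.2075
black: (4 − 13)²/13 = 81/13 = 6.2308
red: (65 − 44)²/44 = 441/44 = 10.0227
Sum = 56.447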